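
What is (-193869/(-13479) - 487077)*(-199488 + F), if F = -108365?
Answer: 673696989370314/4493 ≈ 1.4994e+11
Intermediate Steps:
(-193869/(-13479) - 487077)*(-199488 + F) = (-193869/(-13479) - 487077)*(-199488 - 108365) = (-193869*(-1/13479) - 487077)*(-307853) = (64623/4493 - 487077)*(-307853) = -2188372338/4493*(-307853) = 673696989370314/4493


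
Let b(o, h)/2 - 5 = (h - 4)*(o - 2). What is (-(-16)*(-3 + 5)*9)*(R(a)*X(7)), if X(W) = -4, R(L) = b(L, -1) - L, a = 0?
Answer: -34560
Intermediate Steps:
b(o, h) = 10 + 2*(-4 + h)*(-2 + o) (b(o, h) = 10 + 2*((h - 4)*(o - 2)) = 10 + 2*((-4 + h)*(-2 + o)) = 10 + 2*(-4 + h)*(-2 + o))
R(L) = 30 - 11*L (R(L) = (26 - 8*L - 4*(-1) + 2*(-1)*L) - L = (26 - 8*L + 4 - 2*L) - L = (30 - 10*L) - L = 30 - 11*L)
(-(-16)*(-3 + 5)*9)*(R(a)*X(7)) = (-(-16)*(-3 + 5)*9)*((30 - 11*0)*(-4)) = (-(-16)*2*9)*((30 + 0)*(-4)) = (-4*(-8)*9)*(30*(-4)) = (32*9)*(-120) = 288*(-120) = -34560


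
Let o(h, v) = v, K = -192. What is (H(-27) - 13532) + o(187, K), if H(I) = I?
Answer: -13751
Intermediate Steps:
(H(-27) - 13532) + o(187, K) = (-27 - 13532) - 192 = -13559 - 192 = -13751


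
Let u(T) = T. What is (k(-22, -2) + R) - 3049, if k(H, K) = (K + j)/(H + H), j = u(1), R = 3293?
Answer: 10737/44 ≈ 244.02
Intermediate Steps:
j = 1
k(H, K) = (1 + K)/(2*H) (k(H, K) = (K + 1)/(H + H) = (1 + K)/((2*H)) = (1 + K)*(1/(2*H)) = (1 + K)/(2*H))
(k(-22, -2) + R) - 3049 = ((½)*(1 - 2)/(-22) + 3293) - 3049 = ((½)*(-1/22)*(-1) + 3293) - 3049 = (1/44 + 3293) - 3049 = 144893/44 - 3049 = 10737/44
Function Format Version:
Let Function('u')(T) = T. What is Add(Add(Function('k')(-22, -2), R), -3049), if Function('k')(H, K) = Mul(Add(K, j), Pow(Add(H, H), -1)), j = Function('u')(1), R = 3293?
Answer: Rational(10737, 44) ≈ 244.02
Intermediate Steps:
j = 1
Function('k')(H, K) = Mul(Rational(1, 2), Pow(H, -1), Add(1, K)) (Function('k')(H, K) = Mul(Add(K, 1), Pow(Add(H, H), -1)) = Mul(Add(1, K), Pow(Mul(2, H), -1)) = Mul(Add(1, K), Mul(Rational(1, 2), Pow(H, -1))) = Mul(Rational(1, 2), Pow(H, -1), Add(1, K)))
Add(Add(Function('k')(-22, -2), R), -3049) = Add(Add(Mul(Rational(1, 2), Pow(-22, -1), Add(1, -2)), 3293), -3049) = Add(Add(Mul(Rational(1, 2), Rational(-1, 22), -1), 3293), -3049) = Add(Add(Rational(1, 44), 3293), -3049) = Add(Rational(144893, 44), -3049) = Rational(10737, 44)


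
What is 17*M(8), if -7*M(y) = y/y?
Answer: -17/7 ≈ -2.4286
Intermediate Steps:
M(y) = -1/7 (M(y) = -y/(7*y) = -1/7*1 = -1/7)
17*M(8) = 17*(-1/7) = -17/7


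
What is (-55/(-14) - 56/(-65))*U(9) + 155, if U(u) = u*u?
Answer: 494129/910 ≈ 543.00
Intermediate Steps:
U(u) = u**2
(-55/(-14) - 56/(-65))*U(9) + 155 = (-55/(-14) - 56/(-65))*9**2 + 155 = (-55*(-1/14) - 56*(-1/65))*81 + 155 = (55/14 + 56/65)*81 + 155 = (4359/910)*81 + 155 = 353079/910 + 155 = 494129/910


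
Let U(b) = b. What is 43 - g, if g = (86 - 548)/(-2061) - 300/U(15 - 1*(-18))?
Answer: 391957/7557 ≈ 51.867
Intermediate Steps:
g = -67006/7557 (g = (86 - 548)/(-2061) - 300/(15 - 1*(-18)) = -462*(-1/2061) - 300/(15 + 18) = 154/687 - 300/33 = 154/687 - 300*1/33 = 154/687 - 100/11 = -67006/7557 ≈ -8.8667)
43 - g = 43 - 1*(-67006/7557) = 43 + 67006/7557 = 391957/7557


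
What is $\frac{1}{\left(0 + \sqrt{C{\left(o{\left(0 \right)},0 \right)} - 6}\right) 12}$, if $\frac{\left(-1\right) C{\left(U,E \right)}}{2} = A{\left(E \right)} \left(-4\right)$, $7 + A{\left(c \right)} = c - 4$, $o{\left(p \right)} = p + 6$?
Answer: $- \frac{i \sqrt{94}}{1128} \approx - 0.0085952 i$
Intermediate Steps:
$o{\left(p \right)} = 6 + p$
$A{\left(c \right)} = -11 + c$ ($A{\left(c \right)} = -7 + \left(c - 4\right) = -7 + \left(-4 + c\right) = -11 + c$)
$C{\left(U,E \right)} = -88 + 8 E$ ($C{\left(U,E \right)} = - 2 \left(-11 + E\right) \left(-4\right) = - 2 \left(44 - 4 E\right) = -88 + 8 E$)
$\frac{1}{\left(0 + \sqrt{C{\left(o{\left(0 \right)},0 \right)} - 6}\right) 12} = \frac{1}{\left(0 + \sqrt{\left(-88 + 8 \cdot 0\right) - 6}\right) 12} = \frac{1}{\left(0 + \sqrt{\left(-88 + 0\right) - 6}\right) 12} = \frac{1}{\left(0 + \sqrt{-88 - 6}\right) 12} = \frac{1}{\left(0 + \sqrt{-94}\right) 12} = \frac{1}{\left(0 + i \sqrt{94}\right) 12} = \frac{1}{i \sqrt{94} \cdot 12} = \frac{1}{12 i \sqrt{94}} = - \frac{i \sqrt{94}}{1128}$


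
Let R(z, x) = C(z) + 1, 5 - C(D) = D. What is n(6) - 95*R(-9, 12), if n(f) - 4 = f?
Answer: -1415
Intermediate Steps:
n(f) = 4 + f
C(D) = 5 - D
R(z, x) = 6 - z (R(z, x) = (5 - z) + 1 = 6 - z)
n(6) - 95*R(-9, 12) = (4 + 6) - 95*(6 - 1*(-9)) = 10 - 95*(6 + 9) = 10 - 95*15 = 10 - 1425 = -1415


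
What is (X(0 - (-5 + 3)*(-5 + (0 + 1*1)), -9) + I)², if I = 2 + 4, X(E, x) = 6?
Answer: 144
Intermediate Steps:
I = 6
(X(0 - (-5 + 3)*(-5 + (0 + 1*1)), -9) + I)² = (6 + 6)² = 12² = 144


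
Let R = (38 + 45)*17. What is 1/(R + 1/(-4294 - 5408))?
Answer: 9702/13689521 ≈ 0.00070872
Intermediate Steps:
R = 1411 (R = 83*17 = 1411)
1/(R + 1/(-4294 - 5408)) = 1/(1411 + 1/(-4294 - 5408)) = 1/(1411 + 1/(-9702)) = 1/(1411 - 1/9702) = 1/(13689521/9702) = 9702/13689521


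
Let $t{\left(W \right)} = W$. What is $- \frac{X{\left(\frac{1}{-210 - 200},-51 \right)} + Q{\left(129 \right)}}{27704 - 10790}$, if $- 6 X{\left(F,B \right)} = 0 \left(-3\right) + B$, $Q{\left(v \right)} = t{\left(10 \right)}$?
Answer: $- \frac{37}{33828} \approx -0.0010938$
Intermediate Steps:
$Q{\left(v \right)} = 10$
$X{\left(F,B \right)} = - \frac{B}{6}$ ($X{\left(F,B \right)} = - \frac{0 \left(-3\right) + B}{6} = - \frac{0 + B}{6} = - \frac{B}{6}$)
$- \frac{X{\left(\frac{1}{-210 - 200},-51 \right)} + Q{\left(129 \right)}}{27704 - 10790} = - \frac{\left(- \frac{1}{6}\right) \left(-51\right) + 10}{27704 - 10790} = - \frac{\frac{17}{2} + 10}{16914} = - \frac{37}{2 \cdot 16914} = \left(-1\right) \frac{37}{33828} = - \frac{37}{33828}$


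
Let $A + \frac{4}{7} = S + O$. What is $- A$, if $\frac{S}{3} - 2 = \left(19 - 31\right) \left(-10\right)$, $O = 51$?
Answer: $- \frac{2915}{7} \approx -416.43$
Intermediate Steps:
$S = 366$ ($S = 6 + 3 \left(19 - 31\right) \left(-10\right) = 6 + 3 \left(\left(-12\right) \left(-10\right)\right) = 6 + 3 \cdot 120 = 6 + 360 = 366$)
$A = \frac{2915}{7}$ ($A = - \frac{4}{7} + \left(366 + 51\right) = - \frac{4}{7} + 417 = \frac{2915}{7} \approx 416.43$)
$- A = \left(-1\right) \frac{2915}{7} = - \frac{2915}{7}$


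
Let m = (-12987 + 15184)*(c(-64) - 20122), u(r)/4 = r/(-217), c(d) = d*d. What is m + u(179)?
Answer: -7640380190/217 ≈ -3.5209e+7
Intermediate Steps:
c(d) = d**2
u(r) = -4*r/217 (u(r) = 4*(r/(-217)) = 4*(r*(-1/217)) = 4*(-r/217) = -4*r/217)
m = -35209122 (m = (-12987 + 15184)*((-64)**2 - 20122) = 2197*(4096 - 20122) = 2197*(-16026) = -35209122)
m + u(179) = -35209122 - 4/217*179 = -35209122 - 716/217 = -7640380190/217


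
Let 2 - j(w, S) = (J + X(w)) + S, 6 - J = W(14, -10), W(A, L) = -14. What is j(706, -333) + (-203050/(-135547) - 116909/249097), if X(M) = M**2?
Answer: -16818697581378512/33764351059 ≈ -4.9812e+5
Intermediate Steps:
J = 20 (J = 6 - 1*(-14) = 6 + 14 = 20)
j(w, S) = -18 - S - w**2 (j(w, S) = 2 - ((20 + w**2) + S) = 2 - (20 + S + w**2) = 2 + (-20 - S - w**2) = -18 - S - w**2)
j(706, -333) + (-203050/(-135547) - 116909/249097) = (-18 - 1*(-333) - 1*706**2) + (-203050/(-135547) - 116909/249097) = (-18 + 333 - 1*498436) + (-203050*(-1/135547) - 116909*1/249097) = (-18 + 333 - 498436) + (203050/135547 - 116909/249097) = -498121 + 34732481627/33764351059 = -16818697581378512/33764351059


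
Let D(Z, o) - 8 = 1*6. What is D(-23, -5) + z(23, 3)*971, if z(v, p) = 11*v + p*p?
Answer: 254416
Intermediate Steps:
D(Z, o) = 14 (D(Z, o) = 8 + 1*6 = 8 + 6 = 14)
z(v, p) = p**2 + 11*v (z(v, p) = 11*v + p**2 = p**2 + 11*v)
D(-23, -5) + z(23, 3)*971 = 14 + (3**2 + 11*23)*971 = 14 + (9 + 253)*971 = 14 + 262*971 = 14 + 254402 = 254416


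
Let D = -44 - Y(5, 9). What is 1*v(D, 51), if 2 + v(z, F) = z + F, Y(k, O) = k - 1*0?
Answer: 0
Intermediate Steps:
Y(k, O) = k (Y(k, O) = k + 0 = k)
D = -49 (D = -44 - 1*5 = -44 - 5 = -49)
v(z, F) = -2 + F + z (v(z, F) = -2 + (z + F) = -2 + (F + z) = -2 + F + z)
1*v(D, 51) = 1*(-2 + 51 - 49) = 1*0 = 0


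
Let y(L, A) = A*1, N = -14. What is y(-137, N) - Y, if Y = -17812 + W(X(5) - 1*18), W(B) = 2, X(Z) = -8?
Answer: 17796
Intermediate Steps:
y(L, A) = A
Y = -17810 (Y = -17812 + 2 = -17810)
y(-137, N) - Y = -14 - 1*(-17810) = -14 + 17810 = 17796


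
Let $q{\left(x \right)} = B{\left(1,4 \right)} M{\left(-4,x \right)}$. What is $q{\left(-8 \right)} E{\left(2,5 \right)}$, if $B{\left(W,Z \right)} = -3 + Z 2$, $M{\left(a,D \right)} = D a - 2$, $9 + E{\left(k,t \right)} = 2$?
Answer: $-1050$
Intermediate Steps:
$E{\left(k,t \right)} = -7$ ($E{\left(k,t \right)} = -9 + 2 = -7$)
$M{\left(a,D \right)} = -2 + D a$
$B{\left(W,Z \right)} = -3 + 2 Z$
$q{\left(x \right)} = -10 - 20 x$ ($q{\left(x \right)} = \left(-3 + 2 \cdot 4\right) \left(-2 + x \left(-4\right)\right) = \left(-3 + 8\right) \left(-2 - 4 x\right) = 5 \left(-2 - 4 x\right) = -10 - 20 x$)
$q{\left(-8 \right)} E{\left(2,5 \right)} = \left(-10 - -160\right) \left(-7\right) = \left(-10 + 160\right) \left(-7\right) = 150 \left(-7\right) = -1050$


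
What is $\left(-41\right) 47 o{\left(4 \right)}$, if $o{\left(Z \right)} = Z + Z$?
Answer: $-15416$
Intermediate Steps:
$o{\left(Z \right)} = 2 Z$
$\left(-41\right) 47 o{\left(4 \right)} = \left(-41\right) 47 \cdot 2 \cdot 4 = \left(-1927\right) 8 = -15416$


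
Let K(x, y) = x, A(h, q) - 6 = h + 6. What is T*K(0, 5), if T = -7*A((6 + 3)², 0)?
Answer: 0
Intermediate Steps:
A(h, q) = 12 + h (A(h, q) = 6 + (h + 6) = 6 + (6 + h) = 12 + h)
T = -651 (T = -7*(12 + (6 + 3)²) = -7*(12 + 9²) = -7*(12 + 81) = -7*93 = -651)
T*K(0, 5) = -651*0 = 0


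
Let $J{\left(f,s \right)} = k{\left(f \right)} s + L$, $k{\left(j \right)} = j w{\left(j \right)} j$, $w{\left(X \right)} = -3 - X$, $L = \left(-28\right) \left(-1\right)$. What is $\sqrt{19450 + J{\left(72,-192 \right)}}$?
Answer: $\sqrt{74669078} \approx 8641.1$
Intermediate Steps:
$L = 28$
$k{\left(j \right)} = j^{2} \left(-3 - j\right)$ ($k{\left(j \right)} = j \left(-3 - j\right) j = j^{2} \left(-3 - j\right)$)
$J{\left(f,s \right)} = 28 + s f^{2} \left(-3 - f\right)$ ($J{\left(f,s \right)} = f^{2} \left(-3 - f\right) s + 28 = s f^{2} \left(-3 - f\right) + 28 = 28 + s f^{2} \left(-3 - f\right)$)
$\sqrt{19450 + J{\left(72,-192 \right)}} = \sqrt{19450 - \left(-28 - 192 \cdot 72^{2} \left(3 + 72\right)\right)} = \sqrt{19450 - \left(-28 - 995328 \cdot 75\right)} = \sqrt{19450 + \left(28 + 74649600\right)} = \sqrt{19450 + 74649628} = \sqrt{74669078}$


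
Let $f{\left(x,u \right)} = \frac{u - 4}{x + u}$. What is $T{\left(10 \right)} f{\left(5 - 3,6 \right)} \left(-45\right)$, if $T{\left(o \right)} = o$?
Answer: $- \frac{225}{2} \approx -112.5$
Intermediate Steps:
$f{\left(x,u \right)} = \frac{-4 + u}{u + x}$
$T{\left(10 \right)} f{\left(5 - 3,6 \right)} \left(-45\right) = 10 \frac{-4 + 6}{6 + \left(5 - 3\right)} \left(-45\right) = 10 \frac{1}{6 + \left(5 - 3\right)} 2 \left(-45\right) = 10 \frac{1}{6 + 2} \cdot 2 \left(-45\right) = 10 \cdot \frac{1}{8} \cdot 2 \left(-45\right) = 10 \cdot \frac{1}{4} \left(-45\right) = \frac{5}{2} \left(-45\right) = - \frac{225}{2}$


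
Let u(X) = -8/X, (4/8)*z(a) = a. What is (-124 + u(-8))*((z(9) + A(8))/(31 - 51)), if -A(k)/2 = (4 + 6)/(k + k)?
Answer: 8241/80 ≈ 103.01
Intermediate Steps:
z(a) = 2*a
A(k) = -10/k (A(k) = -2*(4 + 6)/(k + k) = -20/(2*k) = -20*1/(2*k) = -10/k)
(-124 + u(-8))*((z(9) + A(8))/(31 - 51)) = (-124 - 8/(-8))*((2*9 - 10/8)/(31 - 51)) = (-124 - 8*(-⅛))*((18 - 10*⅛)/(-20)) = (-124 + 1)*((18 - 5/4)*(-1/20)) = -8241*(-1)/(4*20) = -123*(-67/80) = 8241/80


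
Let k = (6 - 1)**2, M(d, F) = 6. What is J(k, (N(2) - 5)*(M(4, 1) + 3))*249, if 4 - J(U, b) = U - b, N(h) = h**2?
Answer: -7470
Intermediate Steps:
k = 25 (k = 5**2 = 25)
J(U, b) = 4 + b - U (J(U, b) = 4 - (U - b) = 4 + (b - U) = 4 + b - U)
J(k, (N(2) - 5)*(M(4, 1) + 3))*249 = (4 + (2**2 - 5)*(6 + 3) - 1*25)*249 = (4 + (4 - 5)*9 - 25)*249 = (4 - 1*9 - 25)*249 = (4 - 9 - 25)*249 = -30*249 = -7470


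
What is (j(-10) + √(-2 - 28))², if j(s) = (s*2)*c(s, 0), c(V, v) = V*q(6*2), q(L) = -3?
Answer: (600 - I*√30)² ≈ 3.5997e+5 - 6573.0*I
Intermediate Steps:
c(V, v) = -3*V (c(V, v) = V*(-3) = -3*V)
j(s) = -6*s² (j(s) = (s*2)*(-3*s) = (2*s)*(-3*s) = -6*s²)
(j(-10) + √(-2 - 28))² = (-6*(-10)² + √(-2 - 28))² = (-6*100 + √(-30))² = (-600 + I*√30)²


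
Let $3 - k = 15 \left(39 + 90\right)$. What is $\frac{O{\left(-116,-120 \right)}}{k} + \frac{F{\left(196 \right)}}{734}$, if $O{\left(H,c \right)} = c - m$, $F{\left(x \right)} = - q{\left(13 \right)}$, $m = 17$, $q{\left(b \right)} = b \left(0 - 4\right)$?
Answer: $\frac{100511}{709044} \approx 0.14176$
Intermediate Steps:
$q{\left(b \right)} = - 4 b$ ($q{\left(b \right)} = b \left(-4\right) = - 4 b$)
$k = -1932$ ($k = 3 - 15 \left(39 + 90\right) = 3 - 15 \cdot 129 = 3 - 1935 = -1932$)
$F{\left(x \right)} = 52$ ($F{\left(x \right)} = - \left(-4\right) 13 = \left(-1\right) \left(-52\right) = 52$)
$O{\left(H,c \right)} = -17 + c$ ($O{\left(H,c \right)} = c - 17 = -17 + c$)
$\frac{O{\left(-116,-120 \right)}}{k} + \frac{F{\left(196 \right)}}{734} = \frac{-17 - 120}{-1932} + \frac{52}{734} = \left(-137\right) \left(- \frac{1}{1932}\right) + 52 \cdot \frac{1}{734} = \frac{137}{1932} + \frac{26}{367} = \frac{100511}{709044}$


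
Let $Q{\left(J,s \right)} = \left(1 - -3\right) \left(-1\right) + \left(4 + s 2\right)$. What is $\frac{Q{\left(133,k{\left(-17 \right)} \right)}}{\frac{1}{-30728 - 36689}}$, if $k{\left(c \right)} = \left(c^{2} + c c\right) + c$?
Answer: $-75641874$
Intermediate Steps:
$k{\left(c \right)} = c + 2 c^{2}$ ($k{\left(c \right)} = \left(c^{2} + c^{2}\right) + c = 2 c^{2} + c = c + 2 c^{2}$)
$Q{\left(J,s \right)} = 2 s$ ($Q{\left(J,s \right)} = \left(1 + 3\right) \left(-1\right) + \left(4 + 2 s\right) = 4 \left(-1\right) + \left(4 + 2 s\right) = -4 + \left(4 + 2 s\right) = 2 s$)
$\frac{Q{\left(133,k{\left(-17 \right)} \right)}}{\frac{1}{-30728 - 36689}} = \frac{2 \left(- 17 \left(1 + 2 \left(-17\right)\right)\right)}{\frac{1}{-30728 - 36689}} = \frac{2 \left(- 17 \left(1 - 34\right)\right)}{\frac{1}{-67417}} = \frac{2 \left(\left(-17\right) \left(-33\right)\right)}{- \frac{1}{67417}} = 2 \cdot 561 \left(-67417\right) = 1122 \left(-67417\right) = -75641874$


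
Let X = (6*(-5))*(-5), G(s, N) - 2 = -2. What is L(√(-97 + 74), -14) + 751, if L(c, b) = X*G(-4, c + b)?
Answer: 751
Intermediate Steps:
G(s, N) = 0 (G(s, N) = 2 - 2 = 0)
X = 150 (X = -30*(-5) = 150)
L(c, b) = 0 (L(c, b) = 150*0 = 0)
L(√(-97 + 74), -14) + 751 = 0 + 751 = 751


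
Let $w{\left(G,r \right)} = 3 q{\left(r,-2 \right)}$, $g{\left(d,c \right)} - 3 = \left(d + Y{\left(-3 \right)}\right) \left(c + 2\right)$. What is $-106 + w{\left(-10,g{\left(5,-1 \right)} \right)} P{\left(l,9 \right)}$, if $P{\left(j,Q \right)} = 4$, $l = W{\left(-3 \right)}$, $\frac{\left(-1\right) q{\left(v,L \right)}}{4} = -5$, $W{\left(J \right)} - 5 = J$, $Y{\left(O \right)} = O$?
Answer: $134$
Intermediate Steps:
$W{\left(J \right)} = 5 + J$
$q{\left(v,L \right)} = 20$ ($q{\left(v,L \right)} = \left(-4\right) \left(-5\right) = 20$)
$g{\left(d,c \right)} = 3 + \left(-3 + d\right) \left(2 + c\right)$ ($g{\left(d,c \right)} = 3 + \left(d - 3\right) \left(c + 2\right) = 3 + \left(-3 + d\right) \left(2 + c\right)$)
$l = 2$ ($l = 5 - 3 = 2$)
$w{\left(G,r \right)} = 60$ ($w{\left(G,r \right)} = 3 \cdot 20 = 60$)
$-106 + w{\left(-10,g{\left(5,-1 \right)} \right)} P{\left(l,9 \right)} = -106 + 60 \cdot 4 = -106 + 240 = 134$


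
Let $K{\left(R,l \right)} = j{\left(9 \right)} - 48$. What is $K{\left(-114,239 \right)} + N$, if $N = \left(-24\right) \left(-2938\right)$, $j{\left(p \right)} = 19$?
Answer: $70483$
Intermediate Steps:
$K{\left(R,l \right)} = -29$ ($K{\left(R,l \right)} = 19 - 48 = -29$)
$N = 70512$
$K{\left(-114,239 \right)} + N = -29 + 70512 = 70483$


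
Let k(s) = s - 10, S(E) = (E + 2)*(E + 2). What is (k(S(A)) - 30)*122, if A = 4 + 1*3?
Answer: 5002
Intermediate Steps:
A = 7 (A = 4 + 3 = 7)
S(E) = (2 + E)² (S(E) = (2 + E)*(2 + E) = (2 + E)²)
k(s) = -10 + s
(k(S(A)) - 30)*122 = ((-10 + (2 + 7)²) - 30)*122 = ((-10 + 9²) - 30)*122 = ((-10 + 81) - 30)*122 = (71 - 30)*122 = 41*122 = 5002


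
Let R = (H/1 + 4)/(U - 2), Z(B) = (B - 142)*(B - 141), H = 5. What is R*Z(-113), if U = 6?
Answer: 291465/2 ≈ 1.4573e+5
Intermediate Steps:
Z(B) = (-142 + B)*(-141 + B)
R = 9/4 (R = (5/1 + 4)/(6 - 2) = (5*1 + 4)/4 = (5 + 4)*(¼) = 9*(¼) = 9/4 ≈ 2.2500)
R*Z(-113) = 9*(20022 + (-113)² - 283*(-113))/4 = 9*(20022 + 12769 + 31979)/4 = (9/4)*64770 = 291465/2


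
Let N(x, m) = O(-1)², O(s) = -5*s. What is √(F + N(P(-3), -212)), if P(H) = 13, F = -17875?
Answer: 5*I*√714 ≈ 133.6*I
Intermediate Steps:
N(x, m) = 25 (N(x, m) = (-5*(-1))² = 5² = 25)
√(F + N(P(-3), -212)) = √(-17875 + 25) = √(-17850) = 5*I*√714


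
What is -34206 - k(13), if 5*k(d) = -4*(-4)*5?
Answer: -34222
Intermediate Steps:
k(d) = 16 (k(d) = (-4*(-4)*5)/5 = (16*5)/5 = (⅕)*80 = 16)
-34206 - k(13) = -34206 - 1*16 = -34206 - 16 = -34222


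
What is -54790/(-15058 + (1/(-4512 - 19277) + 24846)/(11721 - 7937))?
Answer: 89673872528/24634429053 ≈ 3.6402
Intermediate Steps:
-54790/(-15058 + (1/(-4512 - 19277) + 24846)/(11721 - 7937)) = -54790/(-15058 + (1/(-23789) + 24846)/3784) = -54790/(-15058 + (-1/23789 + 24846)*(1/3784)) = -54790/(-15058 + (591061493/23789)*(1/3784)) = -54790/(-15058 + 53732863/8183416) = -54790/(-123172145265/8183416) = -54790*(-8183416/123172145265) = 89673872528/24634429053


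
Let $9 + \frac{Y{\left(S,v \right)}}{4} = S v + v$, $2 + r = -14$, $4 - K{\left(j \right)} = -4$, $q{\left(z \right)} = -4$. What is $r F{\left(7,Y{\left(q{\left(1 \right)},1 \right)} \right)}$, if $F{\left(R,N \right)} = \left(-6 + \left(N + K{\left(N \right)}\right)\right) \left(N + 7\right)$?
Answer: $-30176$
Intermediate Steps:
$K{\left(j \right)} = 8$ ($K{\left(j \right)} = 4 - -4 = 4 + 4 = 8$)
$r = -16$ ($r = -2 - 14 = -16$)
$Y{\left(S,v \right)} = -36 + 4 v + 4 S v$ ($Y{\left(S,v \right)} = -36 + 4 \left(S v + v\right) = -36 + 4 \left(v + S v\right) = -36 + \left(4 v + 4 S v\right) = -36 + 4 v + 4 S v$)
$F{\left(R,N \right)} = \left(2 + N\right) \left(7 + N\right)$ ($F{\left(R,N \right)} = \left(-6 + \left(N + 8\right)\right) \left(N + 7\right) = \left(-6 + \left(8 + N\right)\right) \left(7 + N\right) = \left(2 + N\right) \left(7 + N\right)$)
$r F{\left(7,Y{\left(q{\left(1 \right)},1 \right)} \right)} = - 16 \left(14 + \left(-36 + 4 \cdot 1 + 4 \left(-4\right) 1\right)^{2} + 9 \left(-36 + 4 \cdot 1 + 4 \left(-4\right) 1\right)\right) = - 16 \left(14 + \left(-36 + 4 - 16\right)^{2} + 9 \left(-36 + 4 - 16\right)\right) = - 16 \left(14 + \left(-48\right)^{2} + 9 \left(-48\right)\right) = - 16 \left(14 + 2304 - 432\right) = \left(-16\right) 1886 = -30176$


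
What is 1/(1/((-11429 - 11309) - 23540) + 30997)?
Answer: 46278/1434479165 ≈ 3.2261e-5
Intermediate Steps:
1/(1/((-11429 - 11309) - 23540) + 30997) = 1/(1/(-22738 - 23540) + 30997) = 1/(1/(-46278) + 30997) = 1/(-1/46278 + 30997) = 1/(1434479165/46278) = 46278/1434479165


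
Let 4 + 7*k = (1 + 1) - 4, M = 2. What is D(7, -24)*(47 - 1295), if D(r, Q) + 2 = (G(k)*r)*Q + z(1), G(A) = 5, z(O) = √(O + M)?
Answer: 1050816 - 1248*√3 ≈ 1.0487e+6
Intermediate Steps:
k = -6/7 (k = -4/7 + ((1 + 1) - 4)/7 = -4/7 + (2 - 4)/7 = -4/7 + (⅐)*(-2) = -4/7 - 2/7 = -6/7 ≈ -0.85714)
z(O) = √(2 + O) (z(O) = √(O + 2) = √(2 + O))
D(r, Q) = -2 + √3 + 5*Q*r (D(r, Q) = -2 + ((5*r)*Q + √(2 + 1)) = -2 + (5*Q*r + √3) = -2 + (√3 + 5*Q*r) = -2 + √3 + 5*Q*r)
D(7, -24)*(47 - 1295) = (-2 + √3 + 5*(-24)*7)*(47 - 1295) = (-2 + √3 - 840)*(-1248) = (-842 + √3)*(-1248) = 1050816 - 1248*√3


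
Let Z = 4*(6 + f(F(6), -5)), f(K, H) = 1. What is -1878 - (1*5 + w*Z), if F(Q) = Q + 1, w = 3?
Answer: -1967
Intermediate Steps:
F(Q) = 1 + Q
Z = 28 (Z = 4*(6 + 1) = 4*7 = 28)
-1878 - (1*5 + w*Z) = -1878 - (1*5 + 3*28) = -1878 - (5 + 84) = -1878 - 1*89 = -1878 - 89 = -1967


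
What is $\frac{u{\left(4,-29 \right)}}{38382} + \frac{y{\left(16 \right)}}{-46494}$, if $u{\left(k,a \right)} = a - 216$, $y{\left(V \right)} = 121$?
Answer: $- \frac{1336271}{148711059} \approx -0.0089857$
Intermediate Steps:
$u{\left(k,a \right)} = -216 + a$
$\frac{u{\left(4,-29 \right)}}{38382} + \frac{y{\left(16 \right)}}{-46494} = \frac{-216 - 29}{38382} + \frac{121}{-46494} = \left(-245\right) \frac{1}{38382} + 121 \left(- \frac{1}{46494}\right) = - \frac{245}{38382} - \frac{121}{46494} = - \frac{1336271}{148711059}$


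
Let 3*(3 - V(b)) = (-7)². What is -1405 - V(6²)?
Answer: -4175/3 ≈ -1391.7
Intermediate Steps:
V(b) = -40/3 (V(b) = 3 - ⅓*(-7)² = 3 - ⅓*49 = 3 - 49/3 = -40/3)
-1405 - V(6²) = -1405 - 1*(-40/3) = -1405 + 40/3 = -4175/3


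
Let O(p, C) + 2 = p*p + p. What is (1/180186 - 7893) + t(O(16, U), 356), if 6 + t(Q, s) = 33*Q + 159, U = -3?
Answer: 210817621/180186 ≈ 1170.0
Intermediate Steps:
O(p, C) = -2 + p + p² (O(p, C) = -2 + (p*p + p) = -2 + (p² + p) = -2 + (p + p²) = -2 + p + p²)
t(Q, s) = 153 + 33*Q (t(Q, s) = -6 + (33*Q + 159) = -6 + (159 + 33*Q) = 153 + 33*Q)
(1/180186 - 7893) + t(O(16, U), 356) = (1/180186 - 7893) + (153 + 33*(-2 + 16 + 16²)) = (1/180186 - 7893) + (153 + 33*(-2 + 16 + 256)) = -1422208097/180186 + (153 + 33*270) = -1422208097/180186 + (153 + 8910) = -1422208097/180186 + 9063 = 210817621/180186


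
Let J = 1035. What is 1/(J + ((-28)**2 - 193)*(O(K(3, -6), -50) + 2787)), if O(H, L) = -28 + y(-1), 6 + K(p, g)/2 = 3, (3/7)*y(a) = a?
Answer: 1/1630225 ≈ 6.1341e-7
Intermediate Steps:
y(a) = 7*a/3
K(p, g) = -6 (K(p, g) = -12 + 2*3 = -12 + 6 = -6)
O(H, L) = -91/3 (O(H, L) = -28 + (7/3)*(-1) = -28 - 7/3 = -91/3)
1/(J + ((-28)**2 - 193)*(O(K(3, -6), -50) + 2787)) = 1/(1035 + ((-28)**2 - 193)*(-91/3 + 2787)) = 1/(1035 + (784 - 193)*(8270/3)) = 1/(1035 + 591*(8270/3)) = 1/(1035 + 1629190) = 1/1630225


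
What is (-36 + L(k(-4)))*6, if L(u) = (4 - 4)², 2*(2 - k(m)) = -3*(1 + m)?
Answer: -216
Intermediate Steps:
k(m) = 7/2 + 3*m/2 (k(m) = 2 - (-3)*(1 + m)/2 = 2 - (-3 - 3*m)/2 = 2 + (3/2 + 3*m/2) = 7/2 + 3*m/2)
L(u) = 0 (L(u) = 0² = 0)
(-36 + L(k(-4)))*6 = (-36 + 0)*6 = -36*6 = -216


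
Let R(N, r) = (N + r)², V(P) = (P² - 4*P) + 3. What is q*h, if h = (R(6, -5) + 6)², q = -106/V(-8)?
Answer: -5194/99 ≈ -52.465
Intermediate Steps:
V(P) = 3 + P² - 4*P
q = -106/99 (q = -106/(3 + (-8)² - 4*(-8)) = -106/(3 + 64 + 32) = -106/99 ≈ -1.0707)
h = 49 (h = ((6 - 5)² + 6)² = (1² + 6)² = (1 + 6)² = 7² = 49)
q*h = -106/99*49 = -5194/99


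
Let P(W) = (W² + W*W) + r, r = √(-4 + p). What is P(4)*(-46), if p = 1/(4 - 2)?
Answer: -1472 - 23*I*√14 ≈ -1472.0 - 86.058*I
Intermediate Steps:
p = ½ (p = 1/2 = ½ ≈ 0.50000)
r = I*√14/2 (r = √(-4 + ½) = √(-7/2) = I*√14/2 ≈ 1.8708*I)
P(W) = 2*W² + I*√14/2 (P(W) = (W² + W*W) + I*√14/2 = (W² + W²) + I*√14/2 = 2*W² + I*√14/2)
P(4)*(-46) = (2*4² + I*√14/2)*(-46) = (2*16 + I*√14/2)*(-46) = (32 + I*√14/2)*(-46) = -1472 - 23*I*√14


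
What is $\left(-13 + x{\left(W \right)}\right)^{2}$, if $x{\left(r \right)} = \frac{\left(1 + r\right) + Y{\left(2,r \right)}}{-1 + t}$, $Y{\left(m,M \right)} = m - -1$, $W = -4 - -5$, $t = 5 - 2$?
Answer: $\frac{441}{4} \approx 110.25$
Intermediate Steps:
$t = 3$ ($t = 5 - 2 = 3$)
$W = 1$ ($W = -4 + 5 = 1$)
$Y{\left(m,M \right)} = 1 + m$ ($Y{\left(m,M \right)} = m + 1 = 1 + m$)
$x{\left(r \right)} = 2 + \frac{r}{2}$ ($x{\left(r \right)} = \frac{\left(1 + r\right) + \left(1 + 2\right)}{-1 + 3} = \frac{\left(1 + r\right) + 3}{2} = \left(4 + r\right) \frac{1}{2} = 2 + \frac{r}{2}$)
$\left(-13 + x{\left(W \right)}\right)^{2} = \left(-13 + \left(2 + \frac{1}{2} \cdot 1\right)\right)^{2} = \left(-13 + \left(2 + \frac{1}{2}\right)\right)^{2} = \left(-13 + \frac{5}{2}\right)^{2} = \left(- \frac{21}{2}\right)^{2} = \frac{441}{4}$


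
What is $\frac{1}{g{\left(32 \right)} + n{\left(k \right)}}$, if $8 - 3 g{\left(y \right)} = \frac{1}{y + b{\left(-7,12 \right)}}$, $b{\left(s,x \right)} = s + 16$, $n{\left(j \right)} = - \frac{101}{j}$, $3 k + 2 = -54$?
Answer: $\frac{2296}{18527} \approx 0.12393$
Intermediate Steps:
$k = - \frac{56}{3}$ ($k = - \frac{2}{3} + \frac{1}{3} \left(-54\right) = - \frac{2}{3} - 18 = - \frac{56}{3} \approx -18.667$)
$b{\left(s,x \right)} = 16 + s$
$g{\left(y \right)} = \frac{8}{3} - \frac{1}{3 \left(9 + y\right)}$ ($g{\left(y \right)} = \frac{8}{3} - \frac{1}{3 \left(y + \left(16 - 7\right)\right)} = \frac{8}{3} - \frac{1}{3 \left(y + 9\right)} = \frac{8}{3} - \frac{1}{3 \left(9 + y\right)}$)
$\frac{1}{g{\left(32 \right)} + n{\left(k \right)}} = \frac{1}{\frac{71 + 8 \cdot 32}{3 \left(9 + 32\right)} - \frac{101}{- \frac{56}{3}}} = \frac{1}{\frac{71 + 256}{3 \cdot 41} - - \frac{303}{56}} = \frac{1}{\frac{1}{3} \cdot \frac{1}{41} \cdot 327 + \frac{303}{56}} = \frac{1}{\frac{109}{41} + \frac{303}{56}} = \frac{1}{\frac{18527}{2296}} = \frac{2296}{18527}$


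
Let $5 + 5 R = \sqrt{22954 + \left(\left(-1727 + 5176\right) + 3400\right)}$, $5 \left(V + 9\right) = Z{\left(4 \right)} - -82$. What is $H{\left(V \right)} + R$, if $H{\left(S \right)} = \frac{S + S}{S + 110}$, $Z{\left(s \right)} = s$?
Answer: $- \frac{509}{591} + \frac{\sqrt{29803}}{5} \approx 33.666$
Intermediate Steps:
$V = \frac{41}{5}$ ($V = -9 + \frac{4 - -82}{5} = -9 + \frac{4 + 82}{5} = -9 + \frac{1}{5} \cdot 86 = -9 + \frac{86}{5} = \frac{41}{5} \approx 8.2$)
$R = -1 + \frac{\sqrt{29803}}{5}$ ($R = -1 + \frac{\sqrt{22954 + \left(\left(-1727 + 5176\right) + 3400\right)}}{5} = -1 + \frac{\sqrt{22954 + \left(3449 + 3400\right)}}{5} = -1 + \frac{\sqrt{22954 + 6849}}{5} = -1 + \frac{\sqrt{29803}}{5} \approx 33.527$)
$H{\left(S \right)} = \frac{2 S}{110 + S}$
$H{\left(V \right)} + R = 2 \cdot \frac{41}{5} \frac{1}{110 + \frac{41}{5}} - \left(1 - \frac{\sqrt{29803}}{5}\right) = 2 \cdot \frac{41}{5} \frac{1}{\frac{591}{5}} - \left(1 - \frac{\sqrt{29803}}{5}\right) = 2 \cdot \frac{41}{5} \cdot \frac{5}{591} - \left(1 - \frac{\sqrt{29803}}{5}\right) = \frac{82}{591} - \left(1 - \frac{\sqrt{29803}}{5}\right) = - \frac{509}{591} + \frac{\sqrt{29803}}{5}$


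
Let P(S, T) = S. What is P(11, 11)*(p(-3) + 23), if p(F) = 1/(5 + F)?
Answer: 517/2 ≈ 258.50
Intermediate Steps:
P(11, 11)*(p(-3) + 23) = 11*(1/(5 - 3) + 23) = 11*(1/2 + 23) = 11*(½ + 23) = 11*(47/2) = 517/2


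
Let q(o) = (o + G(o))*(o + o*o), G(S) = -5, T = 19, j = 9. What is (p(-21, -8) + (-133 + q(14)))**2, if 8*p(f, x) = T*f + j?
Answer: 46689889/16 ≈ 2.9181e+6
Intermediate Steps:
p(f, x) = 9/8 + 19*f/8 (p(f, x) = (19*f + 9)/8 = (9 + 19*f)/8 = 9/8 + 19*f/8)
q(o) = (-5 + o)*(o + o**2) (q(o) = (o - 5)*(o + o*o) = (-5 + o)*(o + o**2))
(p(-21, -8) + (-133 + q(14)))**2 = ((9/8 + (19/8)*(-21)) + (-133 + 14*(-5 + 14**2 - 4*14)))**2 = ((9/8 - 399/8) + (-133 + 14*(-5 + 196 - 56)))**2 = (-195/4 + (-133 + 14*135))**2 = (-195/4 + (-133 + 1890))**2 = (-195/4 + 1757)**2 = (6833/4)**2 = 46689889/16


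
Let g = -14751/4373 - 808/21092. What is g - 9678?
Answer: -223242012431/23058829 ≈ -9681.4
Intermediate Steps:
g = -78665369/23058829 (g = -14751*1/4373 - 808*1/21092 = -14751/4373 - 202/5273 = -78665369/23058829 ≈ -3.4115)
g - 9678 = -78665369/23058829 - 9678 = -223242012431/23058829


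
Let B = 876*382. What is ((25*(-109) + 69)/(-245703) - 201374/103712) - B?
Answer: -4263629396333801/12741174768 ≈ -3.3463e+5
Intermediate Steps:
B = 334632
((25*(-109) + 69)/(-245703) - 201374/103712) - B = ((25*(-109) + 69)/(-245703) - 201374/103712) - 1*334632 = ((-2725 + 69)*(-1/245703) - 201374*1/103712) - 334632 = (-2656*(-1/245703) - 100687/51856) - 334632 = (2656/245703 - 100687/51856) - 334632 = -24601368425/12741174768 - 334632 = -4263629396333801/12741174768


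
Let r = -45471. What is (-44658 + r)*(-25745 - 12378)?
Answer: 3435987867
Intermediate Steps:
(-44658 + r)*(-25745 - 12378) = (-44658 - 45471)*(-25745 - 12378) = -90129*(-38123) = 3435987867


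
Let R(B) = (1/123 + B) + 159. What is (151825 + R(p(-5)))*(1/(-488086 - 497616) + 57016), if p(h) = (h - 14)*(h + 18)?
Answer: 174818649613020602/20206891 ≈ 8.6514e+9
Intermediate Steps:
p(h) = (-14 + h)*(18 + h)
R(B) = 19558/123 + B (R(B) = (1/123 + B) + 159 = 19558/123 + B)
(151825 + R(p(-5)))*(1/(-488086 - 497616) + 57016) = (151825 + (19558/123 + (-252 + (-5)**2 + 4*(-5))))*(1/(-488086 - 497616) + 57016) = (151825 + (19558/123 + (-252 + 25 - 20)))*(1/(-985702) + 57016) = (151825 + (19558/123 - 247))*(-1/985702 + 57016) = (151825 - 10823/123)*(56200785231/985702) = (18663652/123)*(56200785231/985702) = 174818649613020602/20206891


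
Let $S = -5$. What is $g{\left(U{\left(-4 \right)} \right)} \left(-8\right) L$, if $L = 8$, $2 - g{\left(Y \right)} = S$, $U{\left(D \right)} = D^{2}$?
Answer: $-448$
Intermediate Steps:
$g{\left(Y \right)} = 7$ ($g{\left(Y \right)} = 2 - -5 = 2 + 5 = 7$)
$g{\left(U{\left(-4 \right)} \right)} \left(-8\right) L = 7 \left(-8\right) 8 = \left(-56\right) 8 = -448$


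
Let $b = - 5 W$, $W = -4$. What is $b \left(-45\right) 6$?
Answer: $-5400$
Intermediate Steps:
$b = 20$ ($b = \left(-5\right) \left(-4\right) = 20$)
$b \left(-45\right) 6 = 20 \left(-45\right) 6 = \left(-900\right) 6 = -5400$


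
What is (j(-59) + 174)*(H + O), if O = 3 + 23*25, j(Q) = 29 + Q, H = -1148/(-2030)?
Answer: 12080448/145 ≈ 83313.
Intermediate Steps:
H = 82/145 (H = -1148*(-1/2030) = 82/145 ≈ 0.56552)
O = 578 (O = 3 + 575 = 578)
(j(-59) + 174)*(H + O) = ((29 - 59) + 174)*(82/145 + 578) = (-30 + 174)*(83892/145) = 144*(83892/145) = 12080448/145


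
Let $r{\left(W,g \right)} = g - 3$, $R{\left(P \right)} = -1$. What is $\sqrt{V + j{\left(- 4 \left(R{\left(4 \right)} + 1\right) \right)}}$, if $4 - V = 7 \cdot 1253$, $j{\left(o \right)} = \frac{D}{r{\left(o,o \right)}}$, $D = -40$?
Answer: $\frac{i \sqrt{78783}}{3} \approx 93.561 i$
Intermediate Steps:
$r{\left(W,g \right)} = -3 + g$ ($r{\left(W,g \right)} = g - 3 = -3 + g$)
$j{\left(o \right)} = - \frac{40}{-3 + o}$
$V = -8767$ ($V = 4 - 7 \cdot 1253 = 4 - 8771 = -8767$)
$\sqrt{V + j{\left(- 4 \left(R{\left(4 \right)} + 1\right) \right)}} = \sqrt{-8767 - \frac{40}{-3 - 4 \left(-1 + 1\right)}} = \sqrt{-8767 - \frac{40}{-3 - 0}} = \sqrt{-8767 - \frac{40}{-3 + 0}} = \sqrt{-8767 - \frac{40}{-3}} = \sqrt{-8767 - - \frac{40}{3}} = \sqrt{-8767 + \frac{40}{3}} = \sqrt{- \frac{26261}{3}} = \frac{i \sqrt{78783}}{3}$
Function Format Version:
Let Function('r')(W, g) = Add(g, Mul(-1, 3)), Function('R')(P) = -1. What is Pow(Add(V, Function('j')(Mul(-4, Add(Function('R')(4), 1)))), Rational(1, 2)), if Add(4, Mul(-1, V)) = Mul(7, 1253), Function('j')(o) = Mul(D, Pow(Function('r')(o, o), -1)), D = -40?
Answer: Mul(Rational(1, 3), I, Pow(78783, Rational(1, 2))) ≈ Mul(93.561, I)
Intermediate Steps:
Function('r')(W, g) = Add(-3, g) (Function('r')(W, g) = Add(g, -3) = Add(-3, g))
Function('j')(o) = Mul(-40, Pow(Add(-3, o), -1))
V = -8767 (V = Add(4, Mul(-1, Mul(7, 1253))) = Add(4, Mul(-1, 8771)) = Add(4, -8771) = -8767)
Pow(Add(V, Function('j')(Mul(-4, Add(Function('R')(4), 1)))), Rational(1, 2)) = Pow(Add(-8767, Mul(-40, Pow(Add(-3, Mul(-4, Add(-1, 1))), -1))), Rational(1, 2)) = Pow(Add(-8767, Mul(-40, Pow(Add(-3, Mul(-4, 0)), -1))), Rational(1, 2)) = Pow(Add(-8767, Mul(-40, Pow(Add(-3, 0), -1))), Rational(1, 2)) = Pow(Add(-8767, Mul(-40, Pow(-3, -1))), Rational(1, 2)) = Pow(Add(-8767, Mul(-40, Rational(-1, 3))), Rational(1, 2)) = Pow(Add(-8767, Rational(40, 3)), Rational(1, 2)) = Pow(Rational(-26261, 3), Rational(1, 2)) = Mul(Rational(1, 3), I, Pow(78783, Rational(1, 2)))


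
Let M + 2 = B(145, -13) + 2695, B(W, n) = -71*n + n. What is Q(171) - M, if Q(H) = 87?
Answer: -3516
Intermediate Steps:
B(W, n) = -70*n
M = 3603 (M = -2 + (-70*(-13) + 2695) = -2 + (910 + 2695) = -2 + 3605 = 3603)
Q(171) - M = 87 - 1*3603 = 87 - 3603 = -3516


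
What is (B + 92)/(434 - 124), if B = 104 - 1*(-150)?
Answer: 173/155 ≈ 1.1161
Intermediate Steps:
B = 254 (B = 104 + 150 = 254)
(B + 92)/(434 - 124) = (254 + 92)/(434 - 124) = 346/310 = 346*(1/310) = 173/155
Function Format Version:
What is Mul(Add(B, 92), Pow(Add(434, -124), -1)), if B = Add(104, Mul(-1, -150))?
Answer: Rational(173, 155) ≈ 1.1161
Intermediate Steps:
B = 254 (B = Add(104, 150) = 254)
Mul(Add(B, 92), Pow(Add(434, -124), -1)) = Mul(Add(254, 92), Pow(Add(434, -124), -1)) = Mul(346, Pow(310, -1)) = Mul(346, Rational(1, 310)) = Rational(173, 155)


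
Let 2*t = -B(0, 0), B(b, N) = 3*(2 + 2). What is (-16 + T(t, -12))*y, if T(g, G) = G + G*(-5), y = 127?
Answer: 4064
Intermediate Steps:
B(b, N) = 12 (B(b, N) = 3*4 = 12)
t = -6 (t = (-1*12)/2 = (½)*(-12) = -6)
T(g, G) = -4*G (T(g, G) = G - 5*G = -4*G)
(-16 + T(t, -12))*y = (-16 - 4*(-12))*127 = (-16 + 48)*127 = 32*127 = 4064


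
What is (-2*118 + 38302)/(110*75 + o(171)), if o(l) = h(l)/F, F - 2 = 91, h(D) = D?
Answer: 1180046/255807 ≈ 4.6130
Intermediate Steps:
F = 93 (F = 2 + 91 = 93)
o(l) = l/93
(-2*118 + 38302)/(110*75 + o(171)) = (-2*118 + 38302)/(110*75 + (1/93)*171) = (-236 + 38302)/(8250 + 57/31) = 38066/(255807/31) = 38066*(31/255807) = 1180046/255807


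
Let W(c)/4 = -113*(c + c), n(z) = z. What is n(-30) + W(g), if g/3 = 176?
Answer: -477342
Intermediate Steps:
g = 528 (g = 3*176 = 528)
W(c) = -904*c (W(c) = 4*(-113*(c + c)) = 4*(-226*c) = -904*c)
n(-30) + W(g) = -30 - 904*528 = -30 - 477312 = -477342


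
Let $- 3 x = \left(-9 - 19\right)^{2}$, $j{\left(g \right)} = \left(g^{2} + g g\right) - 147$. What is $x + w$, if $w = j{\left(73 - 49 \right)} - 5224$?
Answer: $- \frac{13441}{3} \approx -4480.3$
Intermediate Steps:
$j{\left(g \right)} = -147 + 2 g^{2}$ ($j{\left(g \right)} = \left(g^{2} + g^{2}\right) - 147 = 2 g^{2} - 147 = -147 + 2 g^{2}$)
$x = - \frac{784}{3}$ ($x = - \frac{\left(-9 - 19\right)^{2}}{3} = - \frac{\left(-28\right)^{2}}{3} = \left(- \frac{1}{3}\right) 784 = - \frac{784}{3} \approx -261.33$)
$w = -4219$ ($w = \left(-147 + 2 \left(73 - 49\right)^{2}\right) - 5224 = \left(-147 + 2 \cdot 24^{2}\right) - 5224 = \left(-147 + 2 \cdot 576\right) - 5224 = \left(-147 + 1152\right) - 5224 = 1005 - 5224 = -4219$)
$x + w = - \frac{784}{3} - 4219 = - \frac{13441}{3}$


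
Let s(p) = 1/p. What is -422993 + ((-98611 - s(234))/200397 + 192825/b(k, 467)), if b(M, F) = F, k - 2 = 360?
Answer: -9254085323890913/21898983366 ≈ -4.2258e+5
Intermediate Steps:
k = 362 (k = 2 + 360 = 362)
-422993 + ((-98611 - s(234))/200397 + 192825/b(k, 467)) = -422993 + ((-98611 - 1/234)/200397 + 192825/467) = -422993 + ((-98611 - 1*1/234)*(1/200397) + 192825*(1/467)) = -422993 + ((-98611 - 1/234)*(1/200397) + 192825/467) = -422993 + (-23074975/234*1/200397 + 192825/467) = -422993 + (-23074975/46892898 + 192825/467) = -422993 + 9031347043525/21898983366 = -9254085323890913/21898983366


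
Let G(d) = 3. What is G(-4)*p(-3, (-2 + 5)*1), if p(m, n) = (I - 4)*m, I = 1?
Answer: 27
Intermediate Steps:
p(m, n) = -3*m (p(m, n) = (1 - 4)*m = -3*m)
G(-4)*p(-3, (-2 + 5)*1) = 3*(-3*(-3)) = 3*9 = 27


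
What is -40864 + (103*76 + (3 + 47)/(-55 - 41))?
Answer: -1585753/48 ≈ -33037.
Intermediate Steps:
-40864 + (103*76 + (3 + 47)/(-55 - 41)) = -40864 + (7828 + 50/(-96)) = -40864 + (7828 + 50*(-1/96)) = -40864 + (7828 - 25/48) = -40864 + 375719/48 = -1585753/48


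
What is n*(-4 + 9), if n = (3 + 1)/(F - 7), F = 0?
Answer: -20/7 ≈ -2.8571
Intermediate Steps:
n = -4/7 (n = (3 + 1)/(0 - 7) = 4/(-7) = 4*(-1/7) = -4/7 ≈ -0.57143)
n*(-4 + 9) = -4*(-4 + 9)/7 = -4/7*5 = -20/7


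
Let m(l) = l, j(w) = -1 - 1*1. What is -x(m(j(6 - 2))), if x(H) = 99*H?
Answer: 198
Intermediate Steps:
j(w) = -2 (j(w) = -1 - 1 = -2)
-x(m(j(6 - 2))) = -99*(-2) = -1*(-198) = 198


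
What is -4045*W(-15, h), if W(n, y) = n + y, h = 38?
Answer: -93035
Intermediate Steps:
-4045*W(-15, h) = -4045*(-15 + 38) = -4045*23 = -93035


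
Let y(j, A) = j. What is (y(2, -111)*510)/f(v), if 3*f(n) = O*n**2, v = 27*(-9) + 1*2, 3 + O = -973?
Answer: -765/14171764 ≈ -5.3981e-5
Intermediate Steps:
O = -976 (O = -3 - 973 = -976)
v = -241 (v = -243 + 2 = -241)
f(n) = -976*n**2/3 (f(n) = (-976*n**2)/3 = -976*n**2/3)
(y(2, -111)*510)/f(v) = (2*510)/((-976/3*(-241)**2)) = 1020/((-976/3*58081)) = 1020/(-56687056/3) = 1020*(-3/56687056) = -765/14171764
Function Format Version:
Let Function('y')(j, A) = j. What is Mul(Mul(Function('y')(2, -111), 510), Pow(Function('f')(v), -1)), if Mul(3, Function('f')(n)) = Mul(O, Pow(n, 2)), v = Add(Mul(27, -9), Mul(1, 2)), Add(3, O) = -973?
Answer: Rational(-765, 14171764) ≈ -5.3981e-5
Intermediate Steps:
O = -976 (O = Add(-3, -973) = -976)
v = -241 (v = Add(-243, 2) = -241)
Function('f')(n) = Mul(Rational(-976, 3), Pow(n, 2)) (Function('f')(n) = Mul(Rational(1, 3), Mul(-976, Pow(n, 2))) = Mul(Rational(-976, 3), Pow(n, 2)))
Mul(Mul(Function('y')(2, -111), 510), Pow(Function('f')(v), -1)) = Mul(Mul(2, 510), Pow(Mul(Rational(-976, 3), Pow(-241, 2)), -1)) = Mul(1020, Pow(Mul(Rational(-976, 3), 58081), -1)) = Mul(1020, Pow(Rational(-56687056, 3), -1)) = Mul(1020, Rational(-3, 56687056)) = Rational(-765, 14171764)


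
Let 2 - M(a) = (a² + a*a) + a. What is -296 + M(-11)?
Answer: -525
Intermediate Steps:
M(a) = 2 - a - 2*a² (M(a) = 2 - ((a² + a*a) + a) = 2 - ((a² + a²) + a) = 2 - (2*a² + a) = 2 - (a + 2*a²) = 2 + (-a - 2*a²) = 2 - a - 2*a²)
-296 + M(-11) = -296 + (2 - 1*(-11) - 2*(-11)²) = -296 + (2 + 11 - 2*121) = -296 + (2 + 11 - 242) = -296 - 229 = -525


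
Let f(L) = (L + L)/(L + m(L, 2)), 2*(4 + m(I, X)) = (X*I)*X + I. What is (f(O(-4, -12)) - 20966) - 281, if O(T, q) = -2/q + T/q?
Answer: -191227/9 ≈ -21247.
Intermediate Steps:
m(I, X) = -4 + I/2 + I*X²/2 (m(I, X) = -4 + ((X*I)*X + I)/2 = -4 + ((I*X)*X + I)/2 = -4 + (I*X² + I)/2 = -4 + (I + I*X²)/2 = -4 + (I/2 + I*X²/2) = -4 + I/2 + I*X²/2)
f(L) = 2*L/(-4 + 7*L/2) (f(L) = (L + L)/(L + (-4 + L/2 + (½)*L*2²)) = (2*L)/(L + (-4 + L/2 + (½)*L*4)) = (2*L)/(L + (-4 + L/2 + 2*L)) = (2*L)/(L + (-4 + 5*L/2)) = (2*L)/(-4 + 7*L/2) = 2*L/(-4 + 7*L/2))
(f(O(-4, -12)) - 20966) - 281 = (4*((-2 - 4)/(-12))/(-8 + 7*((-2 - 4)/(-12))) - 20966) - 281 = (4*(-1/12*(-6))/(-8 + 7*(-1/12*(-6))) - 20966) - 281 = (4*(½)/(-8 + 7*(½)) - 20966) - 281 = (4*(½)/(-8 + 7/2) - 20966) - 281 = (4*(½)/(-9/2) - 20966) - 281 = (4*(½)*(-2/9) - 20966) - 281 = (-4/9 - 20966) - 281 = -188698/9 - 281 = -191227/9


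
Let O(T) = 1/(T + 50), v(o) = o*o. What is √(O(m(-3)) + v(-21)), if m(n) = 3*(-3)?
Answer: √741362/41 ≈ 21.001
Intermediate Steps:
m(n) = -9
v(o) = o²
O(T) = 1/(50 + T)
√(O(m(-3)) + v(-21)) = √(1/(50 - 9) + (-21)²) = √(1/41 + 441) = √(18082/41) = √741362/41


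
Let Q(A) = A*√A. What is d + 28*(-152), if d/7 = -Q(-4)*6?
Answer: -4256 + 336*I ≈ -4256.0 + 336.0*I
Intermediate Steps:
Q(A) = A^(3/2)
d = 336*I (d = 7*(-(-4)^(3/2)*6) = 7*(-(-8)*I*6) = 7*((8*I)*6) = 7*(48*I) = 336*I ≈ 336.0*I)
d + 28*(-152) = 336*I + 28*(-152) = 336*I - 4256 = -4256 + 336*I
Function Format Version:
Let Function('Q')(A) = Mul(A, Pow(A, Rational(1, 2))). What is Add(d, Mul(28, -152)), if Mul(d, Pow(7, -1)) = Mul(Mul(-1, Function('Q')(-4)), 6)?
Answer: Add(-4256, Mul(336, I)) ≈ Add(-4256.0, Mul(336.00, I))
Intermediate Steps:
Function('Q')(A) = Pow(A, Rational(3, 2))
d = Mul(336, I) (d = Mul(7, Mul(Mul(-1, Pow(-4, Rational(3, 2))), 6)) = Mul(7, Mul(Mul(-1, Mul(-8, I)), 6)) = Mul(7, Mul(Mul(8, I), 6)) = Mul(7, Mul(48, I)) = Mul(336, I) ≈ Mul(336.00, I))
Add(d, Mul(28, -152)) = Add(Mul(336, I), Mul(28, -152)) = Add(Mul(336, I), -4256) = Add(-4256, Mul(336, I))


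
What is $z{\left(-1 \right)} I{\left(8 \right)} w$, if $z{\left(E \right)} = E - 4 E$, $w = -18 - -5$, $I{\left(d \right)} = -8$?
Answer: $312$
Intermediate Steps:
$w = -13$ ($w = -18 + 5 = -13$)
$z{\left(E \right)} = - 3 E$
$z{\left(-1 \right)} I{\left(8 \right)} w = \left(-3\right) \left(-1\right) \left(-8\right) \left(-13\right) = 3 \left(-8\right) \left(-13\right) = \left(-24\right) \left(-13\right) = 312$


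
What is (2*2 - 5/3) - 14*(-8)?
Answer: 343/3 ≈ 114.33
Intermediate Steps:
(2*2 - 5/3) - 14*(-8) = (4 - 5*⅓) + 112 = (4 - 5/3) + 112 = 7/3 + 112 = 343/3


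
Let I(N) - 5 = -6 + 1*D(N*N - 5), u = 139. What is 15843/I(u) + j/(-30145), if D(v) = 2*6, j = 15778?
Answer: 477413677/331595 ≈ 1439.8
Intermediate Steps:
D(v) = 12
I(N) = 11 (I(N) = 5 + (-6 + 1*12) = 5 + (-6 + 12) = 5 + 6 = 11)
15843/I(u) + j/(-30145) = 15843/11 + 15778/(-30145) = 15843*(1/11) + 15778*(-1/30145) = 15843/11 - 15778/30145 = 477413677/331595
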